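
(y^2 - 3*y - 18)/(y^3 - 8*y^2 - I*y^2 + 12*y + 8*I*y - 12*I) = (y + 3)/(y^2 - y*(2 + I) + 2*I)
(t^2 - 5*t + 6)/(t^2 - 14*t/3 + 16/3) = 3*(t - 3)/(3*t - 8)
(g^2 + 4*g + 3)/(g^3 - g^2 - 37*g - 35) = (g + 3)/(g^2 - 2*g - 35)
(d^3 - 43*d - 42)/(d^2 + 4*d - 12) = (d^2 - 6*d - 7)/(d - 2)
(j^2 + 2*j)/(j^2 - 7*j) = (j + 2)/(j - 7)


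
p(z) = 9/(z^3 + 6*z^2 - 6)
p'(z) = 9*(-3*z^2 - 12*z)/(z^3 + 6*z^2 - 6)^2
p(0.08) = -1.51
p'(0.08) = -0.25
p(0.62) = -2.60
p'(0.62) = -6.48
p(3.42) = 0.09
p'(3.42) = -0.06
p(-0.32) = -1.66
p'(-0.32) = 1.08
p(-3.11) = 0.41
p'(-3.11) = 0.16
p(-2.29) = 0.67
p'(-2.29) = 0.58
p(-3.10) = 0.41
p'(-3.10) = 0.16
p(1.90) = 0.40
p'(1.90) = -0.60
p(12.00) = 0.00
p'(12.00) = 0.00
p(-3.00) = 0.43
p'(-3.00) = 0.18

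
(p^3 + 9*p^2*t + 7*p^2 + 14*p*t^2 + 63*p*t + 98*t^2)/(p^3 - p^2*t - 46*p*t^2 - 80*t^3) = (p^2 + 7*p*t + 7*p + 49*t)/(p^2 - 3*p*t - 40*t^2)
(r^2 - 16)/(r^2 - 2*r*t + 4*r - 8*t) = (r - 4)/(r - 2*t)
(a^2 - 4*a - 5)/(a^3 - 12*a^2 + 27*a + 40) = 1/(a - 8)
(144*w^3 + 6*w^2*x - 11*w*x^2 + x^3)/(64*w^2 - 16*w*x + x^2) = (-18*w^2 - 3*w*x + x^2)/(-8*w + x)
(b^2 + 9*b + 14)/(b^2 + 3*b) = (b^2 + 9*b + 14)/(b*(b + 3))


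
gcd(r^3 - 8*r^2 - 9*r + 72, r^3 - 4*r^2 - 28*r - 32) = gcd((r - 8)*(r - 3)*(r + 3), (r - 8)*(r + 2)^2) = r - 8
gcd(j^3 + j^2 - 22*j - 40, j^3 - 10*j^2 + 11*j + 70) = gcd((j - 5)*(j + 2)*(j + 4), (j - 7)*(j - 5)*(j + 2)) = j^2 - 3*j - 10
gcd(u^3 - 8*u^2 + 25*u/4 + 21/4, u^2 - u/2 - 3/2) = u - 3/2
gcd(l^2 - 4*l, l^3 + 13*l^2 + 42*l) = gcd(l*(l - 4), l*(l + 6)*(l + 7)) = l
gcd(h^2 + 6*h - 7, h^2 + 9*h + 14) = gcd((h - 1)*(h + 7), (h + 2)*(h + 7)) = h + 7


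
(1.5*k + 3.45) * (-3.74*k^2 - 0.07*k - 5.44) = -5.61*k^3 - 13.008*k^2 - 8.4015*k - 18.768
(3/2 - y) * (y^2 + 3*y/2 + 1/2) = -y^3 + 7*y/4 + 3/4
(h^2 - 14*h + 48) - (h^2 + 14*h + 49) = -28*h - 1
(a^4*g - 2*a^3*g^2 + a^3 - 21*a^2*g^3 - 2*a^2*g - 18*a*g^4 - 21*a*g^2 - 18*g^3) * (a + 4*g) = a^5*g + 2*a^4*g^2 + a^4 - 29*a^3*g^3 + 2*a^3*g - 102*a^2*g^4 - 29*a^2*g^2 - 72*a*g^5 - 102*a*g^3 - 72*g^4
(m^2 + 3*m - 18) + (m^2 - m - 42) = 2*m^2 + 2*m - 60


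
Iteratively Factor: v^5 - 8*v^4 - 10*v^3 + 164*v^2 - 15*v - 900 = (v - 4)*(v^4 - 4*v^3 - 26*v^2 + 60*v + 225) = (v - 4)*(v + 3)*(v^3 - 7*v^2 - 5*v + 75) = (v - 4)*(v + 3)^2*(v^2 - 10*v + 25) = (v - 5)*(v - 4)*(v + 3)^2*(v - 5)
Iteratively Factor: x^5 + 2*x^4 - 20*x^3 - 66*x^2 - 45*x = (x - 5)*(x^4 + 7*x^3 + 15*x^2 + 9*x) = (x - 5)*(x + 3)*(x^3 + 4*x^2 + 3*x) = (x - 5)*(x + 1)*(x + 3)*(x^2 + 3*x) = x*(x - 5)*(x + 1)*(x + 3)*(x + 3)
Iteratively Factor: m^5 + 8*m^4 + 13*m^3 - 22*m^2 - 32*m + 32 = (m + 4)*(m^4 + 4*m^3 - 3*m^2 - 10*m + 8) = (m + 4)^2*(m^3 - 3*m + 2) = (m + 2)*(m + 4)^2*(m^2 - 2*m + 1) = (m - 1)*(m + 2)*(m + 4)^2*(m - 1)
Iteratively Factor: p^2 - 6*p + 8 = (p - 4)*(p - 2)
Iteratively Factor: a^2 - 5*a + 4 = (a - 4)*(a - 1)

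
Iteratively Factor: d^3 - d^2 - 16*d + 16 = (d + 4)*(d^2 - 5*d + 4) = (d - 4)*(d + 4)*(d - 1)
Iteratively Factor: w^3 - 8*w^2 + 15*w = (w - 5)*(w^2 - 3*w) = w*(w - 5)*(w - 3)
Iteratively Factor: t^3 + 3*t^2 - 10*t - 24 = (t + 4)*(t^2 - t - 6) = (t - 3)*(t + 4)*(t + 2)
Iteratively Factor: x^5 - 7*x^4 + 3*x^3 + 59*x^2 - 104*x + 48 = (x - 4)*(x^4 - 3*x^3 - 9*x^2 + 23*x - 12) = (x - 4)*(x - 1)*(x^3 - 2*x^2 - 11*x + 12) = (x - 4)^2*(x - 1)*(x^2 + 2*x - 3) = (x - 4)^2*(x - 1)^2*(x + 3)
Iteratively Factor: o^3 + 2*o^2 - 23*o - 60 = (o - 5)*(o^2 + 7*o + 12) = (o - 5)*(o + 4)*(o + 3)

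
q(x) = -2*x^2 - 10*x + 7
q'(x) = -4*x - 10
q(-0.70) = 13.02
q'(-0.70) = -7.20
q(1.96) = -20.28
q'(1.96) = -17.84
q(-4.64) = 10.34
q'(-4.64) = 8.56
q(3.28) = -47.32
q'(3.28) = -23.12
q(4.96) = -91.80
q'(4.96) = -29.84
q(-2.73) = 19.39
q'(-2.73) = 0.92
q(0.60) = 0.28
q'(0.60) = -12.40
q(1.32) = -9.68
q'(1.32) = -15.28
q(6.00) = -125.00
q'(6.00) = -34.00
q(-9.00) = -65.00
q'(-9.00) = 26.00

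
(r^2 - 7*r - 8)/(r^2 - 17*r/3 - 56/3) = 3*(r + 1)/(3*r + 7)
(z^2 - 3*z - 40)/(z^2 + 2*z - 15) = (z - 8)/(z - 3)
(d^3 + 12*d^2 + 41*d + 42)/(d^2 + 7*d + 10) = (d^2 + 10*d + 21)/(d + 5)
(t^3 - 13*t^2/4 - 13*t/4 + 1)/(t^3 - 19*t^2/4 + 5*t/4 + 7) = (4*t - 1)/(4*t - 7)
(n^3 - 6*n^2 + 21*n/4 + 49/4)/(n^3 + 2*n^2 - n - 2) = (n^2 - 7*n + 49/4)/(n^2 + n - 2)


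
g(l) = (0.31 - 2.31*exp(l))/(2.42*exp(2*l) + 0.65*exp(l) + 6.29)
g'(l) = (0.31 - 2.31*exp(l))*(-4.84*exp(2*l) - 0.65*exp(l))/(2.42*exp(2*l) + 0.65*exp(l) + 6.29)^2 - 2.31*exp(l)/(2.42*exp(2*l) + 0.65*exp(l) + 6.29) = (5.5902*exp(2*l) - 1.5004*exp(l) - 14.7314)*exp(l)/(5.8564*exp(4*l) + 3.146*exp(3*l) + 30.8661*exp(2*l) + 8.177*exp(l) + 39.5641)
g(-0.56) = -0.14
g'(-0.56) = -0.14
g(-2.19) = 0.01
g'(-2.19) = -0.04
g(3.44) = -0.03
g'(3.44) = 0.03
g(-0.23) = -0.18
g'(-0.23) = -0.14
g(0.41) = -0.25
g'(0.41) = -0.04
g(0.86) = -0.24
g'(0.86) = 0.07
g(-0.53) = -0.14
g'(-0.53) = -0.14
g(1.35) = -0.19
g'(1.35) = 0.12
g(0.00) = -0.21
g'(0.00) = -0.12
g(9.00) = 0.00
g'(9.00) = 0.00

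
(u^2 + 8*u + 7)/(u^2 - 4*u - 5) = (u + 7)/(u - 5)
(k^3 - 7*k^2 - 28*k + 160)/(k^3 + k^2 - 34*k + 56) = (k^2 - 3*k - 40)/(k^2 + 5*k - 14)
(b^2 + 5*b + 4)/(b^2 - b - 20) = (b + 1)/(b - 5)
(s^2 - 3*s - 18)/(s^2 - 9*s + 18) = (s + 3)/(s - 3)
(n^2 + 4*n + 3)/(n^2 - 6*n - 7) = (n + 3)/(n - 7)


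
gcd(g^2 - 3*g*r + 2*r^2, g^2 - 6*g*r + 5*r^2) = -g + r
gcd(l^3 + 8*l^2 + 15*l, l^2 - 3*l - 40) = l + 5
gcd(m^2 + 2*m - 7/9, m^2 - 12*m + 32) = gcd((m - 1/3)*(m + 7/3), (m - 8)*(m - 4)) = 1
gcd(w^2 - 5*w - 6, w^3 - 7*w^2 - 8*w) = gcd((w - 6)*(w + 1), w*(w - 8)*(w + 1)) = w + 1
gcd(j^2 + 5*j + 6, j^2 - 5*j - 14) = j + 2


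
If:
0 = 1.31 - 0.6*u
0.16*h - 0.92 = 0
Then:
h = 5.75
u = 2.18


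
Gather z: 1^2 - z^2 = 1 - z^2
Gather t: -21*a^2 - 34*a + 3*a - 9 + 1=-21*a^2 - 31*a - 8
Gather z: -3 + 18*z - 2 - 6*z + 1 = 12*z - 4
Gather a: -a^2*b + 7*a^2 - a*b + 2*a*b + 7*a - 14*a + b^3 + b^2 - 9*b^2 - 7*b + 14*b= a^2*(7 - b) + a*(b - 7) + b^3 - 8*b^2 + 7*b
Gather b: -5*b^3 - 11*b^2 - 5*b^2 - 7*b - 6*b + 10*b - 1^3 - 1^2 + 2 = -5*b^3 - 16*b^2 - 3*b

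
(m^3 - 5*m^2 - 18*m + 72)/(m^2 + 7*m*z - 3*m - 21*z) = (m^2 - 2*m - 24)/(m + 7*z)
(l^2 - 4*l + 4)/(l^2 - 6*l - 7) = (-l^2 + 4*l - 4)/(-l^2 + 6*l + 7)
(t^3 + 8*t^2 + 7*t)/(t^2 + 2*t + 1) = t*(t + 7)/(t + 1)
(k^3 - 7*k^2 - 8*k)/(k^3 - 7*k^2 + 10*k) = (k^2 - 7*k - 8)/(k^2 - 7*k + 10)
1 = 1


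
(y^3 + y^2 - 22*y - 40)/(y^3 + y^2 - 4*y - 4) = (y^2 - y - 20)/(y^2 - y - 2)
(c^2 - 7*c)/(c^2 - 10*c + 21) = c/(c - 3)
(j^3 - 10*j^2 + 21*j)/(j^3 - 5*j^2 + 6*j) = (j - 7)/(j - 2)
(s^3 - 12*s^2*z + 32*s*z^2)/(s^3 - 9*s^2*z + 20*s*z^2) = (-s + 8*z)/(-s + 5*z)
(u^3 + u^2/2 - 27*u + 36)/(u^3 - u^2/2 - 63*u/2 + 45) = (u - 4)/(u - 5)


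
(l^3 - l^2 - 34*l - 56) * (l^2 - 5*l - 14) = l^5 - 6*l^4 - 43*l^3 + 128*l^2 + 756*l + 784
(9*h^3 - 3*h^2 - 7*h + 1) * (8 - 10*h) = -90*h^4 + 102*h^3 + 46*h^2 - 66*h + 8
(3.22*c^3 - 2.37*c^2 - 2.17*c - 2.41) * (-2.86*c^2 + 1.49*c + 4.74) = -9.2092*c^5 + 11.576*c^4 + 17.9377*c^3 - 7.5745*c^2 - 13.8767*c - 11.4234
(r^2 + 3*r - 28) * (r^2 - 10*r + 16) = r^4 - 7*r^3 - 42*r^2 + 328*r - 448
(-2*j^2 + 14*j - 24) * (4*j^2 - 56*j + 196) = -8*j^4 + 168*j^3 - 1272*j^2 + 4088*j - 4704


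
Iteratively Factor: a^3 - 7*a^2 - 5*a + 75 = (a - 5)*(a^2 - 2*a - 15) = (a - 5)^2*(a + 3)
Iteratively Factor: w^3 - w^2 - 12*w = (w)*(w^2 - w - 12) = w*(w - 4)*(w + 3)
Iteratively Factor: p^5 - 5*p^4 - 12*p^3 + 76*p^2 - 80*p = (p + 4)*(p^4 - 9*p^3 + 24*p^2 - 20*p) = (p - 2)*(p + 4)*(p^3 - 7*p^2 + 10*p) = (p - 5)*(p - 2)*(p + 4)*(p^2 - 2*p) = p*(p - 5)*(p - 2)*(p + 4)*(p - 2)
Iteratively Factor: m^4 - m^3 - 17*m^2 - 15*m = (m + 3)*(m^3 - 4*m^2 - 5*m) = m*(m + 3)*(m^2 - 4*m - 5) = m*(m - 5)*(m + 3)*(m + 1)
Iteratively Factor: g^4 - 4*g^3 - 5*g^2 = (g - 5)*(g^3 + g^2) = g*(g - 5)*(g^2 + g) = g^2*(g - 5)*(g + 1)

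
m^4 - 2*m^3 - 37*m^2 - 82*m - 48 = (m - 8)*(m + 1)*(m + 2)*(m + 3)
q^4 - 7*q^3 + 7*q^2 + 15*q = q*(q - 5)*(q - 3)*(q + 1)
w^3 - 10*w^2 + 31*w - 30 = (w - 5)*(w - 3)*(w - 2)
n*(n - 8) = n^2 - 8*n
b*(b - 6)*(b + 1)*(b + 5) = b^4 - 31*b^2 - 30*b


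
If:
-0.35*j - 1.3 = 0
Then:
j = -3.71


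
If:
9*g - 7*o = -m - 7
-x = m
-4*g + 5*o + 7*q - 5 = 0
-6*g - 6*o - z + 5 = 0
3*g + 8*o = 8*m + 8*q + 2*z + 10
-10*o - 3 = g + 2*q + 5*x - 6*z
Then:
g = -4028/23149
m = -40489/23149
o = 12186/23149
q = 5529/23149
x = 40489/23149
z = 66797/23149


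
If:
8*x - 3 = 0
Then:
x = 3/8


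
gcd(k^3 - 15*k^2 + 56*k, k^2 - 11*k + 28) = k - 7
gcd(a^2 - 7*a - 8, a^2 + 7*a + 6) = a + 1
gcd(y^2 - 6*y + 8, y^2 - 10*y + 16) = y - 2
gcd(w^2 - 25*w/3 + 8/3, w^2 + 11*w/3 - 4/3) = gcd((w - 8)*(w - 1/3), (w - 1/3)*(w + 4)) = w - 1/3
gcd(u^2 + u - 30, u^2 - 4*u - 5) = u - 5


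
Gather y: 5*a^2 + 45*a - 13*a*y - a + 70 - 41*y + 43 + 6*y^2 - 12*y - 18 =5*a^2 + 44*a + 6*y^2 + y*(-13*a - 53) + 95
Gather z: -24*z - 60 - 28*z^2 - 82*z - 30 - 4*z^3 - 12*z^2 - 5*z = -4*z^3 - 40*z^2 - 111*z - 90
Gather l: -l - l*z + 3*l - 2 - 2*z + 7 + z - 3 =l*(2 - z) - z + 2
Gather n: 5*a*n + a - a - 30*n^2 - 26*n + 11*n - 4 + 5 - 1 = -30*n^2 + n*(5*a - 15)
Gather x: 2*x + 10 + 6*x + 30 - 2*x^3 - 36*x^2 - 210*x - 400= -2*x^3 - 36*x^2 - 202*x - 360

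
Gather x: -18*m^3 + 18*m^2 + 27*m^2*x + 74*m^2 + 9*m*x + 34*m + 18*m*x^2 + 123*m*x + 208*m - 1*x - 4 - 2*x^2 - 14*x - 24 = -18*m^3 + 92*m^2 + 242*m + x^2*(18*m - 2) + x*(27*m^2 + 132*m - 15) - 28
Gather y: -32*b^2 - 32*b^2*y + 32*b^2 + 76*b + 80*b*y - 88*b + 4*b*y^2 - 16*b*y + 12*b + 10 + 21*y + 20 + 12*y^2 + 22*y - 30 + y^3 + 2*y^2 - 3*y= y^3 + y^2*(4*b + 14) + y*(-32*b^2 + 64*b + 40)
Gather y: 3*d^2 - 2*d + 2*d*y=3*d^2 + 2*d*y - 2*d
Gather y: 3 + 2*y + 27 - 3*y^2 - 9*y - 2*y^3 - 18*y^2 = -2*y^3 - 21*y^2 - 7*y + 30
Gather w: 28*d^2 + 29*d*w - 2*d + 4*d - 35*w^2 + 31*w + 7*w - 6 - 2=28*d^2 + 2*d - 35*w^2 + w*(29*d + 38) - 8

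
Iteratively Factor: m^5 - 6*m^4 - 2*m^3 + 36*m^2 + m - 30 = (m - 5)*(m^4 - m^3 - 7*m^2 + m + 6) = (m - 5)*(m + 2)*(m^3 - 3*m^2 - m + 3) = (m - 5)*(m - 3)*(m + 2)*(m^2 - 1) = (m - 5)*(m - 3)*(m + 1)*(m + 2)*(m - 1)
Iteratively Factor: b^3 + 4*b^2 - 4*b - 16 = (b + 4)*(b^2 - 4) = (b - 2)*(b + 4)*(b + 2)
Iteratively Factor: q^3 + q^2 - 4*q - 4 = (q + 2)*(q^2 - q - 2) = (q + 1)*(q + 2)*(q - 2)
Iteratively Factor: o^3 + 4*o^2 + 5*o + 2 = (o + 1)*(o^2 + 3*o + 2) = (o + 1)*(o + 2)*(o + 1)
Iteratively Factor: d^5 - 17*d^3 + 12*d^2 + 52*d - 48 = (d + 4)*(d^4 - 4*d^3 - d^2 + 16*d - 12) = (d - 2)*(d + 4)*(d^3 - 2*d^2 - 5*d + 6) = (d - 3)*(d - 2)*(d + 4)*(d^2 + d - 2) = (d - 3)*(d - 2)*(d + 2)*(d + 4)*(d - 1)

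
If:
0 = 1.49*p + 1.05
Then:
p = -0.70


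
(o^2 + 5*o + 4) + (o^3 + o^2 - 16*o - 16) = o^3 + 2*o^2 - 11*o - 12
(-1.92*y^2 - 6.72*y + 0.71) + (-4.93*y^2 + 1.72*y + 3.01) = -6.85*y^2 - 5.0*y + 3.72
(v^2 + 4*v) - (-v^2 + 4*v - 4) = 2*v^2 + 4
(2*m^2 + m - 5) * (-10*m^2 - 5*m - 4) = -20*m^4 - 20*m^3 + 37*m^2 + 21*m + 20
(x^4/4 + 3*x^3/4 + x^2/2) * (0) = 0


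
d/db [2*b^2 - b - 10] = 4*b - 1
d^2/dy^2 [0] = 0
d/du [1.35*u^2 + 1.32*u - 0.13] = 2.7*u + 1.32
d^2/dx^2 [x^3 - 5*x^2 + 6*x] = 6*x - 10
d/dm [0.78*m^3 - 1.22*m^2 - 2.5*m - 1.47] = 2.34*m^2 - 2.44*m - 2.5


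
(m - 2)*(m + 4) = m^2 + 2*m - 8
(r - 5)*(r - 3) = r^2 - 8*r + 15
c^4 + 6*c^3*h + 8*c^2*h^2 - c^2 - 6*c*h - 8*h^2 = (c - 1)*(c + 1)*(c + 2*h)*(c + 4*h)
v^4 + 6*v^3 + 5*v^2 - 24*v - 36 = (v - 2)*(v + 2)*(v + 3)^2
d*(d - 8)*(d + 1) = d^3 - 7*d^2 - 8*d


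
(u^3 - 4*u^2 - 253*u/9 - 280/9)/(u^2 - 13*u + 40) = (u^2 + 4*u + 35/9)/(u - 5)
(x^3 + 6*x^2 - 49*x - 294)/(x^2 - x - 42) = x + 7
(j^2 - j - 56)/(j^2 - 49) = (j - 8)/(j - 7)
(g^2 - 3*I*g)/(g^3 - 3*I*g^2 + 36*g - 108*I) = g/(g^2 + 36)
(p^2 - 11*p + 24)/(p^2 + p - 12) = (p - 8)/(p + 4)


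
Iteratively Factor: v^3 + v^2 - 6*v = (v - 2)*(v^2 + 3*v) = v*(v - 2)*(v + 3)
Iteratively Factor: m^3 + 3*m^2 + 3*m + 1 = (m + 1)*(m^2 + 2*m + 1) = (m + 1)^2*(m + 1)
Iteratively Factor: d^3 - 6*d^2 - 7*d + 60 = (d + 3)*(d^2 - 9*d + 20) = (d - 4)*(d + 3)*(d - 5)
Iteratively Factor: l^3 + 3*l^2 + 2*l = (l + 2)*(l^2 + l) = (l + 1)*(l + 2)*(l)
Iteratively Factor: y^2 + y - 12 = (y + 4)*(y - 3)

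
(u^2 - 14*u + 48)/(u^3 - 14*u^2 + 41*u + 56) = (u - 6)/(u^2 - 6*u - 7)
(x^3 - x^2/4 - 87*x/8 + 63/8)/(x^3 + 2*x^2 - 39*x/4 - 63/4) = (4*x - 3)/(2*(2*x + 3))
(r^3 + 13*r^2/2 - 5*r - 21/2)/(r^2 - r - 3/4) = 2*(r^2 + 8*r + 7)/(2*r + 1)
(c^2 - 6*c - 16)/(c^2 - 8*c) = (c + 2)/c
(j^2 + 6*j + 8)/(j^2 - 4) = (j + 4)/(j - 2)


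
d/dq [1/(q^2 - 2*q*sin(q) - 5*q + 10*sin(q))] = (2*q*cos(q) - 2*q + 2*sin(q) - 10*cos(q) + 5)/((q - 5)^2*(q - 2*sin(q))^2)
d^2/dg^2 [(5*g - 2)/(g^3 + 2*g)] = 2*(15*g^5 - 12*g^4 - 10*g^3 - 12*g^2 - 8)/(g^3*(g^6 + 6*g^4 + 12*g^2 + 8))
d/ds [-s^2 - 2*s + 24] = -2*s - 2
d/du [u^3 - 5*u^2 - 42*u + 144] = 3*u^2 - 10*u - 42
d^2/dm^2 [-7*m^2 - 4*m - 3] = -14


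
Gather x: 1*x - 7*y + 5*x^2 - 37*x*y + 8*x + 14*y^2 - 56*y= 5*x^2 + x*(9 - 37*y) + 14*y^2 - 63*y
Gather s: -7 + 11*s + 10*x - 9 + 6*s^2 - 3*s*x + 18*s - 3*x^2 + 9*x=6*s^2 + s*(29 - 3*x) - 3*x^2 + 19*x - 16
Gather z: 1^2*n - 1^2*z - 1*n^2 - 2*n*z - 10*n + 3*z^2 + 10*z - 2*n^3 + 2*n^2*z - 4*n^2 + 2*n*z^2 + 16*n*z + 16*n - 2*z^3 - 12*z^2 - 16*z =-2*n^3 - 5*n^2 + 7*n - 2*z^3 + z^2*(2*n - 9) + z*(2*n^2 + 14*n - 7)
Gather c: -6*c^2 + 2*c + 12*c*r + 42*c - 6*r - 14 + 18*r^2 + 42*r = -6*c^2 + c*(12*r + 44) + 18*r^2 + 36*r - 14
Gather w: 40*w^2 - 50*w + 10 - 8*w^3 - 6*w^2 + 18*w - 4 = -8*w^3 + 34*w^2 - 32*w + 6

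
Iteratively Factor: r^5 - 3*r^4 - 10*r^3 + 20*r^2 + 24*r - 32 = (r - 1)*(r^4 - 2*r^3 - 12*r^2 + 8*r + 32) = (r - 1)*(r + 2)*(r^3 - 4*r^2 - 4*r + 16) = (r - 4)*(r - 1)*(r + 2)*(r^2 - 4) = (r - 4)*(r - 1)*(r + 2)^2*(r - 2)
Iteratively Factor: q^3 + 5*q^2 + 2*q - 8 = (q + 2)*(q^2 + 3*q - 4) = (q - 1)*(q + 2)*(q + 4)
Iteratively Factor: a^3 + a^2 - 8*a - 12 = (a - 3)*(a^2 + 4*a + 4) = (a - 3)*(a + 2)*(a + 2)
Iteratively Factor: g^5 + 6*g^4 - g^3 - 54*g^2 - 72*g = (g + 4)*(g^4 + 2*g^3 - 9*g^2 - 18*g) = (g + 3)*(g + 4)*(g^3 - g^2 - 6*g) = (g + 2)*(g + 3)*(g + 4)*(g^2 - 3*g) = g*(g + 2)*(g + 3)*(g + 4)*(g - 3)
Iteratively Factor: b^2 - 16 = (b - 4)*(b + 4)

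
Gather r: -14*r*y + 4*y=-14*r*y + 4*y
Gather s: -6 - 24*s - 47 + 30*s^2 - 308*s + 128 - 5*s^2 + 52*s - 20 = 25*s^2 - 280*s + 55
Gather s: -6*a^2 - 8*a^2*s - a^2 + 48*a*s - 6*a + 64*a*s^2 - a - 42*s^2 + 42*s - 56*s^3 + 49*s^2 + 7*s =-7*a^2 - 7*a - 56*s^3 + s^2*(64*a + 7) + s*(-8*a^2 + 48*a + 49)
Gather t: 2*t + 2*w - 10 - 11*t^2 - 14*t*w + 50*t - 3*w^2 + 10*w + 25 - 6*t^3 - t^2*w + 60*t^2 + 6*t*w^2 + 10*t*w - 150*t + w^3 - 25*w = -6*t^3 + t^2*(49 - w) + t*(6*w^2 - 4*w - 98) + w^3 - 3*w^2 - 13*w + 15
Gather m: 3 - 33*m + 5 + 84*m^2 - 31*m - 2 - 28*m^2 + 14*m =56*m^2 - 50*m + 6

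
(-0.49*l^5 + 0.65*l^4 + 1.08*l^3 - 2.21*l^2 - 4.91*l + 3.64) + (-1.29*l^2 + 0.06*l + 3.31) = -0.49*l^5 + 0.65*l^4 + 1.08*l^3 - 3.5*l^2 - 4.85*l + 6.95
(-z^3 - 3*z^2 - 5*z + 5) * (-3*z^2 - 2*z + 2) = 3*z^5 + 11*z^4 + 19*z^3 - 11*z^2 - 20*z + 10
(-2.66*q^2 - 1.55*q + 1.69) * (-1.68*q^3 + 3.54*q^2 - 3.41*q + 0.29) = 4.4688*q^5 - 6.8124*q^4 + 0.744400000000001*q^3 + 10.4967*q^2 - 6.2124*q + 0.4901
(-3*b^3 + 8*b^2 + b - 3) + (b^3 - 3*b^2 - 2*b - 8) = -2*b^3 + 5*b^2 - b - 11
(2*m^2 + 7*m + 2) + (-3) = 2*m^2 + 7*m - 1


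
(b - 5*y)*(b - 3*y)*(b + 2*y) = b^3 - 6*b^2*y - b*y^2 + 30*y^3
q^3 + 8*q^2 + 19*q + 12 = (q + 1)*(q + 3)*(q + 4)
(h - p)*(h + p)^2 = h^3 + h^2*p - h*p^2 - p^3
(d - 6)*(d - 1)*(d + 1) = d^3 - 6*d^2 - d + 6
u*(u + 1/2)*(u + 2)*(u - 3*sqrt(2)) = u^4 - 3*sqrt(2)*u^3 + 5*u^3/2 - 15*sqrt(2)*u^2/2 + u^2 - 3*sqrt(2)*u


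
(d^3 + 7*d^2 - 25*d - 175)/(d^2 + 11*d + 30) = (d^2 + 2*d - 35)/(d + 6)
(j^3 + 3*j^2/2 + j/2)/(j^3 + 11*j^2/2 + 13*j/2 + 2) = j/(j + 4)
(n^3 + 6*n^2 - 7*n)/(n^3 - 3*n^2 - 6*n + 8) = n*(n + 7)/(n^2 - 2*n - 8)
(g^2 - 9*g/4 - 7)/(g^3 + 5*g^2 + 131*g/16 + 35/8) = 4*(g - 4)/(4*g^2 + 13*g + 10)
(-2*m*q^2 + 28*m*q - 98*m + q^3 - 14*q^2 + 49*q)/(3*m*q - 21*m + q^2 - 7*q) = (-2*m*q + 14*m + q^2 - 7*q)/(3*m + q)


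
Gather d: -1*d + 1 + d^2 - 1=d^2 - d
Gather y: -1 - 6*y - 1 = -6*y - 2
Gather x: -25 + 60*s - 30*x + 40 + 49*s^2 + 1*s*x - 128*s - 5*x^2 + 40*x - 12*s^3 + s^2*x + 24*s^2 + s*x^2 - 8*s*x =-12*s^3 + 73*s^2 - 68*s + x^2*(s - 5) + x*(s^2 - 7*s + 10) + 15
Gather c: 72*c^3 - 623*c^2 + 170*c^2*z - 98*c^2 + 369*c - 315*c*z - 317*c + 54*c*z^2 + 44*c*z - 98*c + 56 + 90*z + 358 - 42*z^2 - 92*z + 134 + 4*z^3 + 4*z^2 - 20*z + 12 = 72*c^3 + c^2*(170*z - 721) + c*(54*z^2 - 271*z - 46) + 4*z^3 - 38*z^2 - 22*z + 560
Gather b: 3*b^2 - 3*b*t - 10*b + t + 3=3*b^2 + b*(-3*t - 10) + t + 3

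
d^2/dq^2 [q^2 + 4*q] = 2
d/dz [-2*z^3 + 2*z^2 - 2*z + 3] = -6*z^2 + 4*z - 2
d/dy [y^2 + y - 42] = 2*y + 1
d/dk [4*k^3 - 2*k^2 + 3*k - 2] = 12*k^2 - 4*k + 3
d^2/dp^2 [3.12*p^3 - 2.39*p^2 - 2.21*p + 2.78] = 18.72*p - 4.78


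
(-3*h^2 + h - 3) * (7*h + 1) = -21*h^3 + 4*h^2 - 20*h - 3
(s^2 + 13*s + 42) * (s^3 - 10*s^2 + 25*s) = s^5 + 3*s^4 - 63*s^3 - 95*s^2 + 1050*s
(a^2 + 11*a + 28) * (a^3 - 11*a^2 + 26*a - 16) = a^5 - 67*a^3 - 38*a^2 + 552*a - 448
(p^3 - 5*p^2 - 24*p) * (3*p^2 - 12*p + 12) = 3*p^5 - 27*p^4 + 228*p^2 - 288*p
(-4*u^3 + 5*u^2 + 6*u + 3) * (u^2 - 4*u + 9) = -4*u^5 + 21*u^4 - 50*u^3 + 24*u^2 + 42*u + 27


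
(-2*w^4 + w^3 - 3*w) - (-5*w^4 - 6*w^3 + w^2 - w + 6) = 3*w^4 + 7*w^3 - w^2 - 2*w - 6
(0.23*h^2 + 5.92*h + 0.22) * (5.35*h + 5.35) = 1.2305*h^3 + 32.9025*h^2 + 32.849*h + 1.177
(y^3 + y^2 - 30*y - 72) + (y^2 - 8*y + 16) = y^3 + 2*y^2 - 38*y - 56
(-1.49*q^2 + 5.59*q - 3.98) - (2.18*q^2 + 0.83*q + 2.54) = -3.67*q^2 + 4.76*q - 6.52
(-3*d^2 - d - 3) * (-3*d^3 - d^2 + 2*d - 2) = 9*d^5 + 6*d^4 + 4*d^3 + 7*d^2 - 4*d + 6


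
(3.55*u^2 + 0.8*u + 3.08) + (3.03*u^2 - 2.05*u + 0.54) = 6.58*u^2 - 1.25*u + 3.62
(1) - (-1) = 2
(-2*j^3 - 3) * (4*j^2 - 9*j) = -8*j^5 + 18*j^4 - 12*j^2 + 27*j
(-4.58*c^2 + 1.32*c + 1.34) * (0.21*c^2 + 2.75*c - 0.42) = -0.9618*c^4 - 12.3178*c^3 + 5.835*c^2 + 3.1306*c - 0.5628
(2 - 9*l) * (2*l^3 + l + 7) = -18*l^4 + 4*l^3 - 9*l^2 - 61*l + 14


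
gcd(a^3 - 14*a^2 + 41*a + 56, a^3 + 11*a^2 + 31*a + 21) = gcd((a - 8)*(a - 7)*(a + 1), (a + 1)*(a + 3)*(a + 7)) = a + 1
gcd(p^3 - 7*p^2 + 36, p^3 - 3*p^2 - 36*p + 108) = p^2 - 9*p + 18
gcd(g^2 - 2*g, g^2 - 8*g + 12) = g - 2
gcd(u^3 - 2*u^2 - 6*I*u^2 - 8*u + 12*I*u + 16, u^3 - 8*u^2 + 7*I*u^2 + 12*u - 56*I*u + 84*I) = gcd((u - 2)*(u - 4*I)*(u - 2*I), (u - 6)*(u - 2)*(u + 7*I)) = u - 2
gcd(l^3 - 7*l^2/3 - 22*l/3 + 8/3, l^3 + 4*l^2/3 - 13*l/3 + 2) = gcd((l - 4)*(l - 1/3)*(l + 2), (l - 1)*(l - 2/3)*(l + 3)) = 1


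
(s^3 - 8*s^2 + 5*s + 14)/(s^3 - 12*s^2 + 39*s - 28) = (s^2 - s - 2)/(s^2 - 5*s + 4)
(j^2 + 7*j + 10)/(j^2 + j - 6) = (j^2 + 7*j + 10)/(j^2 + j - 6)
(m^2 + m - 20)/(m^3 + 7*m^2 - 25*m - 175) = (m - 4)/(m^2 + 2*m - 35)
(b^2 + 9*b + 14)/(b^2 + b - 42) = (b + 2)/(b - 6)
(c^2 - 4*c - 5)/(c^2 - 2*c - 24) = (-c^2 + 4*c + 5)/(-c^2 + 2*c + 24)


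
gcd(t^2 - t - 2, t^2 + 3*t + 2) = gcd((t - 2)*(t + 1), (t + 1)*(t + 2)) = t + 1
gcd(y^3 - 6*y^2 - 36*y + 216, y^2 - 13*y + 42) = y - 6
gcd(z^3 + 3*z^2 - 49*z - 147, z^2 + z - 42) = z + 7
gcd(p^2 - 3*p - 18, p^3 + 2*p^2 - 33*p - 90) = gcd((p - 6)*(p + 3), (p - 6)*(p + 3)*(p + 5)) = p^2 - 3*p - 18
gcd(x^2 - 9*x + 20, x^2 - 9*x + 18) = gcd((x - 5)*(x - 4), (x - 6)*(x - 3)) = 1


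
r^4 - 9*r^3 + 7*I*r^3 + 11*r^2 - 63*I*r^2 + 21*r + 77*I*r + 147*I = (r - 7)*(r - 3)*(r + 1)*(r + 7*I)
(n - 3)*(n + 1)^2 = n^3 - n^2 - 5*n - 3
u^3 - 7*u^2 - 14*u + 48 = (u - 8)*(u - 2)*(u + 3)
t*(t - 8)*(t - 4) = t^3 - 12*t^2 + 32*t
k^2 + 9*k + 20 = (k + 4)*(k + 5)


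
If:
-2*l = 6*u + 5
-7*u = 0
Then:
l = -5/2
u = 0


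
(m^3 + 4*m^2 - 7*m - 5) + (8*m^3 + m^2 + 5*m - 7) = 9*m^3 + 5*m^2 - 2*m - 12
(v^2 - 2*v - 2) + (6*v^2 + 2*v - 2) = 7*v^2 - 4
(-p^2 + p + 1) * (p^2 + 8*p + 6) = -p^4 - 7*p^3 + 3*p^2 + 14*p + 6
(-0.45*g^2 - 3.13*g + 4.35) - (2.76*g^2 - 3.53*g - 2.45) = -3.21*g^2 + 0.4*g + 6.8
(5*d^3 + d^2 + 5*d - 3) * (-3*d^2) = -15*d^5 - 3*d^4 - 15*d^3 + 9*d^2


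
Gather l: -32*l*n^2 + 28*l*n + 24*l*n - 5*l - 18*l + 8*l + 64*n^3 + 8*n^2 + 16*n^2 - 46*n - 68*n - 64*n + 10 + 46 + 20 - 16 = l*(-32*n^2 + 52*n - 15) + 64*n^3 + 24*n^2 - 178*n + 60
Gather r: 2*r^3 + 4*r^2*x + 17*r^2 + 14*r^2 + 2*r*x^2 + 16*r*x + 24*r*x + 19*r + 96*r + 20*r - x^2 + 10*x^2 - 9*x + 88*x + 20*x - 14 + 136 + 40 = 2*r^3 + r^2*(4*x + 31) + r*(2*x^2 + 40*x + 135) + 9*x^2 + 99*x + 162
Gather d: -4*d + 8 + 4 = 12 - 4*d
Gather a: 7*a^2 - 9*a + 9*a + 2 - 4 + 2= 7*a^2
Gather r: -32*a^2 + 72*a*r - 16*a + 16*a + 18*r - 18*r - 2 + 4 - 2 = -32*a^2 + 72*a*r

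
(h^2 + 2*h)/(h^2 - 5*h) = (h + 2)/(h - 5)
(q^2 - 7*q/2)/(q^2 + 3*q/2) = (2*q - 7)/(2*q + 3)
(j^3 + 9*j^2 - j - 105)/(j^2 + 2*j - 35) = (j^2 + 2*j - 15)/(j - 5)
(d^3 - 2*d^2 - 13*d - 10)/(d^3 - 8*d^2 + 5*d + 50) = (d + 1)/(d - 5)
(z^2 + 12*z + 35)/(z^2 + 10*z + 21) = (z + 5)/(z + 3)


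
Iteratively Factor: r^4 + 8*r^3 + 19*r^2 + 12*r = (r + 1)*(r^3 + 7*r^2 + 12*r) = (r + 1)*(r + 3)*(r^2 + 4*r) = (r + 1)*(r + 3)*(r + 4)*(r)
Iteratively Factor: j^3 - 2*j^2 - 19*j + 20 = (j - 1)*(j^2 - j - 20) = (j - 1)*(j + 4)*(j - 5)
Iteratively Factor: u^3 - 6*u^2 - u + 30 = (u + 2)*(u^2 - 8*u + 15) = (u - 3)*(u + 2)*(u - 5)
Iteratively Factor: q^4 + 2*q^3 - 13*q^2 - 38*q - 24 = (q + 1)*(q^3 + q^2 - 14*q - 24) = (q + 1)*(q + 2)*(q^2 - q - 12) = (q - 4)*(q + 1)*(q + 2)*(q + 3)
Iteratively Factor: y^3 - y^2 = (y)*(y^2 - y) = y^2*(y - 1)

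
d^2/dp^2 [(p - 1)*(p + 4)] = 2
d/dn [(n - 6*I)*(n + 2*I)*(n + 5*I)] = 3*n^2 + 2*I*n + 32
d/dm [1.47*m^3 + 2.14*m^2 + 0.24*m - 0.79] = 4.41*m^2 + 4.28*m + 0.24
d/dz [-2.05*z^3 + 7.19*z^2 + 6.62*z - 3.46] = -6.15*z^2 + 14.38*z + 6.62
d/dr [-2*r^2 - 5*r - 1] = -4*r - 5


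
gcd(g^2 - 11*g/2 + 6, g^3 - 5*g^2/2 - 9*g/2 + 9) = g - 3/2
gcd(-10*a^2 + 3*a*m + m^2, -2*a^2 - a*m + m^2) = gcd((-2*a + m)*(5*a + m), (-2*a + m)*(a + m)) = 2*a - m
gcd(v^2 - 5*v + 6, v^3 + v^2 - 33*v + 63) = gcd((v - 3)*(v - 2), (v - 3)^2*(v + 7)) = v - 3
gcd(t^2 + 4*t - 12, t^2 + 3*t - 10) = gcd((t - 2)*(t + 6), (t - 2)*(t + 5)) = t - 2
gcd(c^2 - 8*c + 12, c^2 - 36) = c - 6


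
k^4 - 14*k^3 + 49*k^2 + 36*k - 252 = (k - 7)*(k - 6)*(k - 3)*(k + 2)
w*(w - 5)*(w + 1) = w^3 - 4*w^2 - 5*w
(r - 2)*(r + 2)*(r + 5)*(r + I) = r^4 + 5*r^3 + I*r^3 - 4*r^2 + 5*I*r^2 - 20*r - 4*I*r - 20*I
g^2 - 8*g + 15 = (g - 5)*(g - 3)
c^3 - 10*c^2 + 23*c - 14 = (c - 7)*(c - 2)*(c - 1)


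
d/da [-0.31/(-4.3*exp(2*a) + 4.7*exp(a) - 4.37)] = (1.457 - 2.666*exp(a))*exp(a)/(4.3*exp(2*a) - 4.7*exp(a) + 4.37)^2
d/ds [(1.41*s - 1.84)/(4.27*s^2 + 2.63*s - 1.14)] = (-6.0207*s^2 + 15.7136*s + 3.2318)/(18.2329*s^4 + 22.4602*s^3 - 2.8187*s^2 - 5.9964*s + 1.2996)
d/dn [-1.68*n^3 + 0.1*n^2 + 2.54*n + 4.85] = -5.04*n^2 + 0.2*n + 2.54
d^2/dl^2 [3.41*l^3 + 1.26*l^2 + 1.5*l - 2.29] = 20.46*l + 2.52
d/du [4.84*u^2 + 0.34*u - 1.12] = 9.68*u + 0.34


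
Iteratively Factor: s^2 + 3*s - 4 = (s - 1)*(s + 4)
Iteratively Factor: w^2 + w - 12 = (w - 3)*(w + 4)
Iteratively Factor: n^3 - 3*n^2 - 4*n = (n)*(n^2 - 3*n - 4) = n*(n - 4)*(n + 1)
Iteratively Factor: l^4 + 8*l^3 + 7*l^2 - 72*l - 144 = (l + 4)*(l^3 + 4*l^2 - 9*l - 36) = (l + 3)*(l + 4)*(l^2 + l - 12) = (l - 3)*(l + 3)*(l + 4)*(l + 4)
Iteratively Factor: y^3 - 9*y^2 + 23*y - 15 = (y - 1)*(y^2 - 8*y + 15) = (y - 3)*(y - 1)*(y - 5)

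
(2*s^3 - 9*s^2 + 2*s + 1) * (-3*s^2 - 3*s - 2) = -6*s^5 + 21*s^4 + 17*s^3 + 9*s^2 - 7*s - 2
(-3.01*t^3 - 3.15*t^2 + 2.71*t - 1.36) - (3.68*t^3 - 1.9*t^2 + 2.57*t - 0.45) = -6.69*t^3 - 1.25*t^2 + 0.14*t - 0.91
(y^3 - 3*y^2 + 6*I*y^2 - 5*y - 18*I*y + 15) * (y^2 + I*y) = y^5 - 3*y^4 + 7*I*y^4 - 11*y^3 - 21*I*y^3 + 33*y^2 - 5*I*y^2 + 15*I*y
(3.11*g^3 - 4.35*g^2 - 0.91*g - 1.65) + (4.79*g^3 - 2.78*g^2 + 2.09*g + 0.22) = 7.9*g^3 - 7.13*g^2 + 1.18*g - 1.43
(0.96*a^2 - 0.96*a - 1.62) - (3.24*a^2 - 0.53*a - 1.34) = -2.28*a^2 - 0.43*a - 0.28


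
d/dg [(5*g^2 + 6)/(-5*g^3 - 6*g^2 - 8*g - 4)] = (25*g^4 + 50*g^2 + 32*g + 48)/(25*g^6 + 60*g^5 + 116*g^4 + 136*g^3 + 112*g^2 + 64*g + 16)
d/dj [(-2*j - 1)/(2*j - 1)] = 4/(2*j - 1)^2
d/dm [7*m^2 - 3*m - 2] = 14*m - 3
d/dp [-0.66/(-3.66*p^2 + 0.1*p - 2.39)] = (0.066 - 4.8312*p)/(3.66*p^2 - 0.1*p + 2.39)^2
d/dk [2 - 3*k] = -3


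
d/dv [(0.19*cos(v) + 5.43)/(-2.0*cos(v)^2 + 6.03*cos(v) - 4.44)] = (-0.38*cos(v)^2 - 21.72*cos(v) + 33.5865)*sin(v)/(4.0*cos(v)^4 - 24.12*cos(v)^3 + 54.1209*cos(v)^2 - 53.5464*cos(v) + 19.7136)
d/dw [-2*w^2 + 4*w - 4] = 4 - 4*w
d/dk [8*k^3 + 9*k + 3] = 24*k^2 + 9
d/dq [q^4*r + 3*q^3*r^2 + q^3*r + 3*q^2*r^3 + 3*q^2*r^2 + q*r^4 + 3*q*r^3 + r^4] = r*(4*q^3 + 9*q^2*r + 3*q^2 + 6*q*r^2 + 6*q*r + r^3 + 3*r^2)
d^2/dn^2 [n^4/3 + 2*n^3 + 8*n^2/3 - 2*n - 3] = 4*n^2 + 12*n + 16/3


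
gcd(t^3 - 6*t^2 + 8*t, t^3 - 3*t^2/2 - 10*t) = t^2 - 4*t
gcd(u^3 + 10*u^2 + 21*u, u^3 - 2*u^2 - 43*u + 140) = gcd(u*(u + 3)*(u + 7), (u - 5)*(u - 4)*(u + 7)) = u + 7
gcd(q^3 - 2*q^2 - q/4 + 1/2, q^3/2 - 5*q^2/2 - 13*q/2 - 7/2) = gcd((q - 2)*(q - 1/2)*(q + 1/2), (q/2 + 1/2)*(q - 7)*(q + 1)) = 1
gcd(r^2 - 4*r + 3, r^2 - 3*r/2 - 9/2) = r - 3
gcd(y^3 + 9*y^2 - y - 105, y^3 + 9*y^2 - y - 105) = y^3 + 9*y^2 - y - 105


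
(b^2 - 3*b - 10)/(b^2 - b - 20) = (b + 2)/(b + 4)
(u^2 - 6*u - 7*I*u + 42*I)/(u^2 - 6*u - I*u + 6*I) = (u - 7*I)/(u - I)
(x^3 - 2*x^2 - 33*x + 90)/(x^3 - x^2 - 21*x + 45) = (x^2 + x - 30)/(x^2 + 2*x - 15)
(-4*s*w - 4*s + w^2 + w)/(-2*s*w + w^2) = (4*s*w + 4*s - w^2 - w)/(w*(2*s - w))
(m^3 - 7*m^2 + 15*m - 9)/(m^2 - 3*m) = m - 4 + 3/m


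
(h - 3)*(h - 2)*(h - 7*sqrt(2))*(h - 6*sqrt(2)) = h^4 - 13*sqrt(2)*h^3 - 5*h^3 + 90*h^2 + 65*sqrt(2)*h^2 - 420*h - 78*sqrt(2)*h + 504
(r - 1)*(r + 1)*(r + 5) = r^3 + 5*r^2 - r - 5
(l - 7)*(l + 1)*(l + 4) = l^3 - 2*l^2 - 31*l - 28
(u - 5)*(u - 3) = u^2 - 8*u + 15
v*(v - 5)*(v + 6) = v^3 + v^2 - 30*v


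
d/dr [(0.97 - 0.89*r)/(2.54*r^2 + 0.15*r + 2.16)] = (2.2606*r^2 - 4.9276*r - 2.0679)/(6.4516*r^4 + 0.762*r^3 + 10.9953*r^2 + 0.648*r + 4.6656)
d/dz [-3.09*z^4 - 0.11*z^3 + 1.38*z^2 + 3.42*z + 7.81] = -12.36*z^3 - 0.33*z^2 + 2.76*z + 3.42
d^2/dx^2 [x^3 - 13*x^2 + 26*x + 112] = 6*x - 26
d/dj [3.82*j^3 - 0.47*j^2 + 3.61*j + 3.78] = 11.46*j^2 - 0.94*j + 3.61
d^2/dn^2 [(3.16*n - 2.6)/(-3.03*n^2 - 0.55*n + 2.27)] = (-(3.16*n - 2.6)*(6.06*n + 0.55)*(12.12*n + 1.1) + (57.4488*n - 12.28)*(3.03*n^2 + 0.55*n - 2.27))/(3.03*n^2 + 0.55*n - 2.27)^3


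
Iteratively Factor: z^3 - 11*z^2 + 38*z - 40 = (z - 2)*(z^2 - 9*z + 20) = (z - 4)*(z - 2)*(z - 5)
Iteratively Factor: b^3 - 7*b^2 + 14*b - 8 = (b - 4)*(b^2 - 3*b + 2) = (b - 4)*(b - 2)*(b - 1)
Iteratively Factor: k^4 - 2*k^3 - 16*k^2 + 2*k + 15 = (k + 3)*(k^3 - 5*k^2 - k + 5) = (k - 1)*(k + 3)*(k^2 - 4*k - 5) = (k - 5)*(k - 1)*(k + 3)*(k + 1)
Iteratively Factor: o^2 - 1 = (o - 1)*(o + 1)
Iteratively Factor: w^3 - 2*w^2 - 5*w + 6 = (w - 1)*(w^2 - w - 6) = (w - 3)*(w - 1)*(w + 2)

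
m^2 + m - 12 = (m - 3)*(m + 4)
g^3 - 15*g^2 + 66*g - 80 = (g - 8)*(g - 5)*(g - 2)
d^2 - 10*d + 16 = (d - 8)*(d - 2)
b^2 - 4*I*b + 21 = (b - 7*I)*(b + 3*I)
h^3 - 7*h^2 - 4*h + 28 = (h - 7)*(h - 2)*(h + 2)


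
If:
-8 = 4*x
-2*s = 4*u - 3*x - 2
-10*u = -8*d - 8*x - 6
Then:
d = 5*u/4 + 5/4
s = -2*u - 2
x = -2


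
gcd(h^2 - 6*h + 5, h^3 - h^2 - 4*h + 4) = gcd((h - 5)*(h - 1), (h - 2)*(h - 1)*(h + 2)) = h - 1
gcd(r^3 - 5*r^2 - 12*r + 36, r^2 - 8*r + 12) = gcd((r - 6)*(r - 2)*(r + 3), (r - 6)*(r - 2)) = r^2 - 8*r + 12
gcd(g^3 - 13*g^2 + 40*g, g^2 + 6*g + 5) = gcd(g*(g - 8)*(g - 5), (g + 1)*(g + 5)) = 1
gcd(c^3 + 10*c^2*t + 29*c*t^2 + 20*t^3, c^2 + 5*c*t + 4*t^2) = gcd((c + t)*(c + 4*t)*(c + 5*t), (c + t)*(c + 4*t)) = c^2 + 5*c*t + 4*t^2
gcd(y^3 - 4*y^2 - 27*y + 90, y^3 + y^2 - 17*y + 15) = y^2 + 2*y - 15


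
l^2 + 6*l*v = l*(l + 6*v)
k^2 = k^2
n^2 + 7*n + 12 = (n + 3)*(n + 4)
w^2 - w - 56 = (w - 8)*(w + 7)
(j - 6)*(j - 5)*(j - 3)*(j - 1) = j^4 - 15*j^3 + 77*j^2 - 153*j + 90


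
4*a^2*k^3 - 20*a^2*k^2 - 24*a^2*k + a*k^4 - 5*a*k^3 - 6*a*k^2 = k*(4*a + k)*(k - 6)*(a*k + a)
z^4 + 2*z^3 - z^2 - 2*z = z*(z - 1)*(z + 1)*(z + 2)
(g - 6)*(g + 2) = g^2 - 4*g - 12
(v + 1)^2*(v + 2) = v^3 + 4*v^2 + 5*v + 2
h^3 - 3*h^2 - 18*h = h*(h - 6)*(h + 3)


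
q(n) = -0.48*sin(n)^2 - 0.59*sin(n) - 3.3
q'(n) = -0.96*sin(n)*cos(n) - 0.59*cos(n)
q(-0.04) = -3.28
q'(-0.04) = -0.55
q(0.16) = -3.41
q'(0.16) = -0.73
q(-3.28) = -3.39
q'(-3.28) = 0.72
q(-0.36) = -3.15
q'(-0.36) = -0.24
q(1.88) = -4.30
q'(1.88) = 0.46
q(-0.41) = -3.14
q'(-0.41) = -0.19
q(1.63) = -4.37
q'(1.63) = 0.09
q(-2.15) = -3.14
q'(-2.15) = -0.12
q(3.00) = -3.39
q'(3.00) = 0.72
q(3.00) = -3.39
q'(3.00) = 0.72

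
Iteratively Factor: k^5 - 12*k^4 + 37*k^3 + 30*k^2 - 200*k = (k + 2)*(k^4 - 14*k^3 + 65*k^2 - 100*k) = (k - 5)*(k + 2)*(k^3 - 9*k^2 + 20*k) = (k - 5)^2*(k + 2)*(k^2 - 4*k) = k*(k - 5)^2*(k + 2)*(k - 4)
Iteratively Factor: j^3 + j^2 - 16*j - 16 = (j + 4)*(j^2 - 3*j - 4) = (j + 1)*(j + 4)*(j - 4)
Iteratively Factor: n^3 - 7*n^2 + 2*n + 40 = (n + 2)*(n^2 - 9*n + 20) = (n - 5)*(n + 2)*(n - 4)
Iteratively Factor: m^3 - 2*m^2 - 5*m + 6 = (m - 3)*(m^2 + m - 2) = (m - 3)*(m + 2)*(m - 1)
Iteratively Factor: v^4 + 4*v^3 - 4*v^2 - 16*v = (v + 2)*(v^3 + 2*v^2 - 8*v) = (v - 2)*(v + 2)*(v^2 + 4*v) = (v - 2)*(v + 2)*(v + 4)*(v)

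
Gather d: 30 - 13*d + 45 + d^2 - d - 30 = d^2 - 14*d + 45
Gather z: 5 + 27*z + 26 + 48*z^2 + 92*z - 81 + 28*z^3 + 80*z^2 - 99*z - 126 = 28*z^3 + 128*z^2 + 20*z - 176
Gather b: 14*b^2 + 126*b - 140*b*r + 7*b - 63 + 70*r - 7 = 14*b^2 + b*(133 - 140*r) + 70*r - 70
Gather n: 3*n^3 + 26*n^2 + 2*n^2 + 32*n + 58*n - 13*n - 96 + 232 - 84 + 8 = 3*n^3 + 28*n^2 + 77*n + 60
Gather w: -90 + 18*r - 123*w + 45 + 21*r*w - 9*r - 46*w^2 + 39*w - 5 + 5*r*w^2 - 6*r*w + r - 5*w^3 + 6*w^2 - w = 10*r - 5*w^3 + w^2*(5*r - 40) + w*(15*r - 85) - 50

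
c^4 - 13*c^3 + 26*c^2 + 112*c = c*(c - 8)*(c - 7)*(c + 2)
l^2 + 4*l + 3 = (l + 1)*(l + 3)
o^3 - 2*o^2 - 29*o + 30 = (o - 6)*(o - 1)*(o + 5)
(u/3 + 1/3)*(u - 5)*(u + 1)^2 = u^4/3 - 2*u^3/3 - 4*u^2 - 14*u/3 - 5/3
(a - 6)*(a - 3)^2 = a^3 - 12*a^2 + 45*a - 54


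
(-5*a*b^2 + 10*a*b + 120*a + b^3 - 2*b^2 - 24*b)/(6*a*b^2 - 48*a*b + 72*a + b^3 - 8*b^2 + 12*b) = (-5*a*b - 20*a + b^2 + 4*b)/(6*a*b - 12*a + b^2 - 2*b)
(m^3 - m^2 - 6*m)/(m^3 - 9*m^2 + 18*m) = (m + 2)/(m - 6)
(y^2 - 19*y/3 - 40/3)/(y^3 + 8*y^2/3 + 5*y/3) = (y - 8)/(y*(y + 1))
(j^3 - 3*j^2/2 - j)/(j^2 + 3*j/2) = (2*j^2 - 3*j - 2)/(2*j + 3)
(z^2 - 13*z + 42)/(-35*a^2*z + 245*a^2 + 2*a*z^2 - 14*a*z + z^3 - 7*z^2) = (z - 6)/(-35*a^2 + 2*a*z + z^2)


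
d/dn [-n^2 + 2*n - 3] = 2 - 2*n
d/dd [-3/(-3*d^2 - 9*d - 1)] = 9*(-2*d - 3)/(3*d^2 + 9*d + 1)^2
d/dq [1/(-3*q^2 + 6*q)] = 2*(q - 1)/(3*q^2*(q - 2)^2)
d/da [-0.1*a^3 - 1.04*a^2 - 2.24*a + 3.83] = -0.3*a^2 - 2.08*a - 2.24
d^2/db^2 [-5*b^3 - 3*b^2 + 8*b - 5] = -30*b - 6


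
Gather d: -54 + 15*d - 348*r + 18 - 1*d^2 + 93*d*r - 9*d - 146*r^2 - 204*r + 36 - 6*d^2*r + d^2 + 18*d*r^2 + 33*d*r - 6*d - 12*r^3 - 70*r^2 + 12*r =-6*d^2*r + d*(18*r^2 + 126*r) - 12*r^3 - 216*r^2 - 540*r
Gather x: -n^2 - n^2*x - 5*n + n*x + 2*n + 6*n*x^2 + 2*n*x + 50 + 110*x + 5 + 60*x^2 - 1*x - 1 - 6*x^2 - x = -n^2 - 3*n + x^2*(6*n + 54) + x*(-n^2 + 3*n + 108) + 54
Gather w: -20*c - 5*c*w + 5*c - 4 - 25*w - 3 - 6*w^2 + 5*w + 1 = -15*c - 6*w^2 + w*(-5*c - 20) - 6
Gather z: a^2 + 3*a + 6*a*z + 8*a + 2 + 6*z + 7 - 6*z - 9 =a^2 + 6*a*z + 11*a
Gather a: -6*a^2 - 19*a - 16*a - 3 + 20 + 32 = -6*a^2 - 35*a + 49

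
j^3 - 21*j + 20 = (j - 4)*(j - 1)*(j + 5)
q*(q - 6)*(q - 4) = q^3 - 10*q^2 + 24*q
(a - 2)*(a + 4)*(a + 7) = a^3 + 9*a^2 + 6*a - 56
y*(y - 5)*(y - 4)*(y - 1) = y^4 - 10*y^3 + 29*y^2 - 20*y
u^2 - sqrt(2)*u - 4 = (u - 2*sqrt(2))*(u + sqrt(2))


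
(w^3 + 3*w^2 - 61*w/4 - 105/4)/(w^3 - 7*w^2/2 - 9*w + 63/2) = (2*w^2 + 13*w + 15)/(2*(w^2 - 9))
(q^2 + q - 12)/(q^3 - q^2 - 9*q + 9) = (q + 4)/(q^2 + 2*q - 3)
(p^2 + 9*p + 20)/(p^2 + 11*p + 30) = (p + 4)/(p + 6)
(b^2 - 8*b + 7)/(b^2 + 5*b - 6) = (b - 7)/(b + 6)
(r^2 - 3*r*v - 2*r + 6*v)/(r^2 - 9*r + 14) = (r - 3*v)/(r - 7)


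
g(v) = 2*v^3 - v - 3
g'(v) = 6*v^2 - 1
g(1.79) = 6.68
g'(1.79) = 18.22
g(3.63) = 89.03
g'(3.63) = 78.06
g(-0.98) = -3.90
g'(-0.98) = 4.76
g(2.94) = 44.88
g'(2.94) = 50.86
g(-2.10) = -19.42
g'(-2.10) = 25.46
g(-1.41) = -7.20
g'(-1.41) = 10.93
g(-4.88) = -230.55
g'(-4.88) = 141.89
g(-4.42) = -171.28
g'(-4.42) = 116.22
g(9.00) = 1446.00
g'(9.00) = 485.00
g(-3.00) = -54.00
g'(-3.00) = 53.00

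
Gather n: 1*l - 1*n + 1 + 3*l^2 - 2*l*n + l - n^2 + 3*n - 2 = 3*l^2 + 2*l - n^2 + n*(2 - 2*l) - 1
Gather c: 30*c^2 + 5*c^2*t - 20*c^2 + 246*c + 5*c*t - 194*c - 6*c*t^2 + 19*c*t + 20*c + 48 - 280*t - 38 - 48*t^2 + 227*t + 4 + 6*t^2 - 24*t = c^2*(5*t + 10) + c*(-6*t^2 + 24*t + 72) - 42*t^2 - 77*t + 14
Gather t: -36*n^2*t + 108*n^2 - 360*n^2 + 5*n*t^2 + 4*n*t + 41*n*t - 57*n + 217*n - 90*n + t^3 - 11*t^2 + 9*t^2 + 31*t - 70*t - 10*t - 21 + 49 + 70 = -252*n^2 + 70*n + t^3 + t^2*(5*n - 2) + t*(-36*n^2 + 45*n - 49) + 98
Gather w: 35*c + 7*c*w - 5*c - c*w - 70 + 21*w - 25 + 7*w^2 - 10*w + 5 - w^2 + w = 30*c + 6*w^2 + w*(6*c + 12) - 90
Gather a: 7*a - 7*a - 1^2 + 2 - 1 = 0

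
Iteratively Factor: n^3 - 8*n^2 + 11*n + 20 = (n - 4)*(n^2 - 4*n - 5) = (n - 4)*(n + 1)*(n - 5)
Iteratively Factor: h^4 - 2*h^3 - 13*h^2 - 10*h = (h + 1)*(h^3 - 3*h^2 - 10*h) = (h - 5)*(h + 1)*(h^2 + 2*h) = (h - 5)*(h + 1)*(h + 2)*(h)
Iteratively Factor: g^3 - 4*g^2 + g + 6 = (g + 1)*(g^2 - 5*g + 6) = (g - 3)*(g + 1)*(g - 2)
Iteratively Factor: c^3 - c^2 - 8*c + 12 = (c + 3)*(c^2 - 4*c + 4) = (c - 2)*(c + 3)*(c - 2)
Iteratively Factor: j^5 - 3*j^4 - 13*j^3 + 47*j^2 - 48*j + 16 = (j - 4)*(j^4 + j^3 - 9*j^2 + 11*j - 4) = (j - 4)*(j + 4)*(j^3 - 3*j^2 + 3*j - 1) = (j - 4)*(j - 1)*(j + 4)*(j^2 - 2*j + 1) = (j - 4)*(j - 1)^2*(j + 4)*(j - 1)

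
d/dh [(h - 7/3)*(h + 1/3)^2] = (3*h + 1)*(9*h - 13)/9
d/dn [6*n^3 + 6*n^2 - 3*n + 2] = 18*n^2 + 12*n - 3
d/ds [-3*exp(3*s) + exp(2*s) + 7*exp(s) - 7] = (-9*exp(2*s) + 2*exp(s) + 7)*exp(s)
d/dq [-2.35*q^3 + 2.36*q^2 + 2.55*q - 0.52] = -7.05*q^2 + 4.72*q + 2.55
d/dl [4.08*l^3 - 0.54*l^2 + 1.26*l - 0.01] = 12.24*l^2 - 1.08*l + 1.26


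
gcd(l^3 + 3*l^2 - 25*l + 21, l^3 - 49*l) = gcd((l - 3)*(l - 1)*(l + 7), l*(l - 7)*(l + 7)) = l + 7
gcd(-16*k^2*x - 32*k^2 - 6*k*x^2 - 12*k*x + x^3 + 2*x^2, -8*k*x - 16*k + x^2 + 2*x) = -8*k*x - 16*k + x^2 + 2*x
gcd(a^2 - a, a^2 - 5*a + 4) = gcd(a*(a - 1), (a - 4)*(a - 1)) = a - 1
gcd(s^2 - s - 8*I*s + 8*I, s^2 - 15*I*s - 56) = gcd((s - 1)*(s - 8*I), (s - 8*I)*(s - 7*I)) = s - 8*I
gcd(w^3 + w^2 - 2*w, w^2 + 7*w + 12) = 1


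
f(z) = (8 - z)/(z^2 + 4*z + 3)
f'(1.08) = -0.71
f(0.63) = 1.25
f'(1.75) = -0.35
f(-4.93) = 1.70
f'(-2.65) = 43.25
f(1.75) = 0.48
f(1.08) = 0.82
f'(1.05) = -0.74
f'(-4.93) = 1.19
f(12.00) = -0.02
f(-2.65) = -18.44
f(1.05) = 0.84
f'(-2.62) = 36.37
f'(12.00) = 0.00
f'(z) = (8 - z)*(-2*z - 4)/(z^2 + 4*z + 3)^2 - 1/(z^2 + 4*z + 3)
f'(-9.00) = 0.08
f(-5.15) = 1.47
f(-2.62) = -17.25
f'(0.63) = -1.28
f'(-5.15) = 0.93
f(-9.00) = 0.35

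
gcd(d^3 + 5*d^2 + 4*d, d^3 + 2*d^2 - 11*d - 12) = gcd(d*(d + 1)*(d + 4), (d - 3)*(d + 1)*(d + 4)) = d^2 + 5*d + 4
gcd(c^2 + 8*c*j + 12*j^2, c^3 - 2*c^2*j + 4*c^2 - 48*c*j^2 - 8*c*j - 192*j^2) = c + 6*j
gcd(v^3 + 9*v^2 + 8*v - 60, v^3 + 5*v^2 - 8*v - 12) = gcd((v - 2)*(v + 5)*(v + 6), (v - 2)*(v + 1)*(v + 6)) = v^2 + 4*v - 12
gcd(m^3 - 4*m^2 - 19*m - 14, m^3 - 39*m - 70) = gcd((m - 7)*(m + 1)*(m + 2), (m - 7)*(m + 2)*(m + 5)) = m^2 - 5*m - 14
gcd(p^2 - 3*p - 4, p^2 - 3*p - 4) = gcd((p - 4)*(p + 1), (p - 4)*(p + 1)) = p^2 - 3*p - 4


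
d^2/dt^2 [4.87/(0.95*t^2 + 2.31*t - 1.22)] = (-8.79035*t^2 - 21.37443*t + 4.87*(1.9*t + 2.31)*(3.8*t + 4.62) + 11.28866)/(0.95*t^2 + 2.31*t - 1.22)^3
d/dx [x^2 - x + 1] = 2*x - 1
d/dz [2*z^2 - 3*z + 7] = 4*z - 3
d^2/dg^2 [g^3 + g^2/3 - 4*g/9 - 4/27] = 6*g + 2/3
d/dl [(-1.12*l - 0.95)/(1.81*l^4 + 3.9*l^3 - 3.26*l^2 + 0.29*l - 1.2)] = (6.0816*l^4 + 15.614*l^3 + 7.4638*l^2 - 6.194*l + 1.6195)/(3.2761*l^8 + 14.118*l^7 + 3.4088*l^6 - 24.3782*l^5 + 8.5456*l^4 - 11.2508*l^3 + 7.9081*l^2 - 0.696*l + 1.44)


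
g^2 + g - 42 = (g - 6)*(g + 7)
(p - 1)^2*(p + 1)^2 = p^4 - 2*p^2 + 1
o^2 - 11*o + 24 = (o - 8)*(o - 3)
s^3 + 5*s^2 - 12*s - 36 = (s - 3)*(s + 2)*(s + 6)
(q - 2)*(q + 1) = q^2 - q - 2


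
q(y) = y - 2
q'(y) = 1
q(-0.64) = -2.64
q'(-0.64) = 1.00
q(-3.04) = -5.04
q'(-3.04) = 1.00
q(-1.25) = -3.25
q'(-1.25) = 1.00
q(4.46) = 2.46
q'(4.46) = 1.00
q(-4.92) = -6.92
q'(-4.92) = 1.00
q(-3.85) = -5.85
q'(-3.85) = 1.00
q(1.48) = -0.52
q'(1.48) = 1.00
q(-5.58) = -7.58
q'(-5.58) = 1.00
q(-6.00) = -8.00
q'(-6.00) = 1.00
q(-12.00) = -14.00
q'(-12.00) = 1.00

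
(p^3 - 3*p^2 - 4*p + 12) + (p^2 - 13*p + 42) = p^3 - 2*p^2 - 17*p + 54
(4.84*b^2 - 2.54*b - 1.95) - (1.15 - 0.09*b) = 4.84*b^2 - 2.45*b - 3.1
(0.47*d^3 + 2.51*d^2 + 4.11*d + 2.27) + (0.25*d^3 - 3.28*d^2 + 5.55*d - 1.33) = 0.72*d^3 - 0.77*d^2 + 9.66*d + 0.94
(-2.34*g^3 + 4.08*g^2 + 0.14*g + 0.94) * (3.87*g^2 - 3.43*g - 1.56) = -9.0558*g^5 + 23.8158*g^4 - 9.8022*g^3 - 3.2072*g^2 - 3.4426*g - 1.4664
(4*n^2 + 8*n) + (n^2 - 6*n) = 5*n^2 + 2*n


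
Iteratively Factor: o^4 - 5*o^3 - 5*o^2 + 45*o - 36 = (o - 4)*(o^3 - o^2 - 9*o + 9) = (o - 4)*(o - 1)*(o^2 - 9) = (o - 4)*(o - 3)*(o - 1)*(o + 3)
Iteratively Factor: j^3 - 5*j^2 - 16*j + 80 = (j - 4)*(j^2 - j - 20) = (j - 5)*(j - 4)*(j + 4)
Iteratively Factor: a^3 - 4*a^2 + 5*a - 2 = (a - 2)*(a^2 - 2*a + 1) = (a - 2)*(a - 1)*(a - 1)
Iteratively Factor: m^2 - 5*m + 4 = (m - 4)*(m - 1)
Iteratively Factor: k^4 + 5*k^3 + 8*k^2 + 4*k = (k + 2)*(k^3 + 3*k^2 + 2*k) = (k + 1)*(k + 2)*(k^2 + 2*k) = k*(k + 1)*(k + 2)*(k + 2)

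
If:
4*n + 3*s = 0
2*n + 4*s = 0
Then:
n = 0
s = 0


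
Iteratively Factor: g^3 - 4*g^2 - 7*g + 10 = (g + 2)*(g^2 - 6*g + 5) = (g - 5)*(g + 2)*(g - 1)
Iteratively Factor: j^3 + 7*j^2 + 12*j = (j + 3)*(j^2 + 4*j) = j*(j + 3)*(j + 4)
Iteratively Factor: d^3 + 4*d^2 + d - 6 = (d + 2)*(d^2 + 2*d - 3) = (d + 2)*(d + 3)*(d - 1)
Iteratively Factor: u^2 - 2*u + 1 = (u - 1)*(u - 1)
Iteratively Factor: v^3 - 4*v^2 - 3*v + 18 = (v - 3)*(v^2 - v - 6) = (v - 3)^2*(v + 2)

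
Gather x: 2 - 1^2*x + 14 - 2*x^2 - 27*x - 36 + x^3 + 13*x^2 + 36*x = x^3 + 11*x^2 + 8*x - 20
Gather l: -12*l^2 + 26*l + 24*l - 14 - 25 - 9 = -12*l^2 + 50*l - 48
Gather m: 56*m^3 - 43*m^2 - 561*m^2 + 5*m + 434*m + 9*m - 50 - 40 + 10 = 56*m^3 - 604*m^2 + 448*m - 80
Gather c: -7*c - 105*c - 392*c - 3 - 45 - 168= -504*c - 216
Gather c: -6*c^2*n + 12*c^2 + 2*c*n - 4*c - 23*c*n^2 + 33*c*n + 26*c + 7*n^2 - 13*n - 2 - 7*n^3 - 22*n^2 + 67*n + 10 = c^2*(12 - 6*n) + c*(-23*n^2 + 35*n + 22) - 7*n^3 - 15*n^2 + 54*n + 8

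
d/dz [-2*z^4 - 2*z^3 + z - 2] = -8*z^3 - 6*z^2 + 1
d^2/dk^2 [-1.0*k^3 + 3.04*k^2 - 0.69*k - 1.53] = 6.08 - 6.0*k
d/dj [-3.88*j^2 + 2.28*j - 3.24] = 2.28 - 7.76*j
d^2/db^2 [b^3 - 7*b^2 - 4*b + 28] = 6*b - 14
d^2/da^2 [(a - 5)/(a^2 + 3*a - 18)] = 2*((2 - 3*a)*(a^2 + 3*a - 18) + (a - 5)*(2*a + 3)^2)/(a^2 + 3*a - 18)^3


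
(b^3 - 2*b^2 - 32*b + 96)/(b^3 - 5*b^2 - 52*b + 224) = (b^2 + 2*b - 24)/(b^2 - b - 56)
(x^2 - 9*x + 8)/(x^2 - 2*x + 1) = (x - 8)/(x - 1)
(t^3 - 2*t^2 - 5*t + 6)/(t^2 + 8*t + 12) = (t^2 - 4*t + 3)/(t + 6)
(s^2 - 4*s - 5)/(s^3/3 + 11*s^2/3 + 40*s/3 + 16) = 3*(s^2 - 4*s - 5)/(s^3 + 11*s^2 + 40*s + 48)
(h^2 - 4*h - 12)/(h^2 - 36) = (h + 2)/(h + 6)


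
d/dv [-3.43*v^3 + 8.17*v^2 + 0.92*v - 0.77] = -10.29*v^2 + 16.34*v + 0.92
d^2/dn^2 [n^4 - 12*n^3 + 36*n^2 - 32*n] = 12*n^2 - 72*n + 72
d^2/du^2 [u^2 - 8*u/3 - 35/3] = 2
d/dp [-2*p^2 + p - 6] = 1 - 4*p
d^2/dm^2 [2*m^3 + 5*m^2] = 12*m + 10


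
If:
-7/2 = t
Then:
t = -7/2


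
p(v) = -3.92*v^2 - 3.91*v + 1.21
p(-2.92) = -20.80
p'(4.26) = -37.31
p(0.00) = 1.21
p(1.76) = -17.81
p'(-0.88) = 2.99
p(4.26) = -86.59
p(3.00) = -45.80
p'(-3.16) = 20.86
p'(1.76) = -17.71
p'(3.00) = -27.43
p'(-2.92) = 18.98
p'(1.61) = -16.53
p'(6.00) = -50.95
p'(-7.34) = 53.64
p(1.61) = -15.25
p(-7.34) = -181.28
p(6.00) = -163.37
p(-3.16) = -25.58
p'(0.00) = -3.91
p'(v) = -7.84*v - 3.91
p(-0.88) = 1.62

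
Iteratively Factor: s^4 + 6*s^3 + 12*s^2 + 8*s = (s + 2)*(s^3 + 4*s^2 + 4*s) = s*(s + 2)*(s^2 + 4*s + 4) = s*(s + 2)^2*(s + 2)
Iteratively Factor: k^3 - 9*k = (k + 3)*(k^2 - 3*k) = k*(k + 3)*(k - 3)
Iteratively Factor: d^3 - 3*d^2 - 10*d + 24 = (d - 4)*(d^2 + d - 6) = (d - 4)*(d + 3)*(d - 2)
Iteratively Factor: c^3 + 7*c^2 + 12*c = (c + 4)*(c^2 + 3*c) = (c + 3)*(c + 4)*(c)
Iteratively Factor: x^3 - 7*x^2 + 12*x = (x - 4)*(x^2 - 3*x) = x*(x - 4)*(x - 3)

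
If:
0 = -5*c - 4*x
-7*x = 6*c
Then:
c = 0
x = 0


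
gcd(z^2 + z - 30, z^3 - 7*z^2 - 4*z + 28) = 1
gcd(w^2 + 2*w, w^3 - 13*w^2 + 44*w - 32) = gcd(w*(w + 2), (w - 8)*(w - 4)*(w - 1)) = 1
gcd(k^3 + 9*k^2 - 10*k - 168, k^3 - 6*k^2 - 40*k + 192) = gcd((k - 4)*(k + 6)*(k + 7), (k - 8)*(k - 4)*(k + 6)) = k^2 + 2*k - 24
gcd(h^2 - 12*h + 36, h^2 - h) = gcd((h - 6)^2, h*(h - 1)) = 1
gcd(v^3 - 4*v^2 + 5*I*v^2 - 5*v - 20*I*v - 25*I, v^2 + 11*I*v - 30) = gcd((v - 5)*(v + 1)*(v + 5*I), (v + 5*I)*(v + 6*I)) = v + 5*I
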